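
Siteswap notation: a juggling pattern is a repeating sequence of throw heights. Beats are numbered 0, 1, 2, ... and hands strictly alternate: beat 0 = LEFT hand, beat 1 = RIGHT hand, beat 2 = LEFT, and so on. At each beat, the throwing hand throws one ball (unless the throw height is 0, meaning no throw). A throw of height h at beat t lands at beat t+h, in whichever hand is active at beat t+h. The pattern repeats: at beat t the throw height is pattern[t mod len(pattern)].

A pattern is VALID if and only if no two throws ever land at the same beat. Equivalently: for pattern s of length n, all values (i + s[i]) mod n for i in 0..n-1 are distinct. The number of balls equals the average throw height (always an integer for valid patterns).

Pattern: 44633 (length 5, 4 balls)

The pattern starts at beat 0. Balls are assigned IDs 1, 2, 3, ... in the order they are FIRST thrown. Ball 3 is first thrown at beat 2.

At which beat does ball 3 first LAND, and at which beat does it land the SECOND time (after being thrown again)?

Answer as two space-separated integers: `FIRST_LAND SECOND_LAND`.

Answer: 8 11

Derivation:
Beat 0 (L): throw ball1 h=4 -> lands@4:L; in-air after throw: [b1@4:L]
Beat 1 (R): throw ball2 h=4 -> lands@5:R; in-air after throw: [b1@4:L b2@5:R]
Beat 2 (L): throw ball3 h=6 -> lands@8:L; in-air after throw: [b1@4:L b2@5:R b3@8:L]
Beat 3 (R): throw ball4 h=3 -> lands@6:L; in-air after throw: [b1@4:L b2@5:R b4@6:L b3@8:L]
Beat 4 (L): throw ball1 h=3 -> lands@7:R; in-air after throw: [b2@5:R b4@6:L b1@7:R b3@8:L]
Beat 5 (R): throw ball2 h=4 -> lands@9:R; in-air after throw: [b4@6:L b1@7:R b3@8:L b2@9:R]
Beat 6 (L): throw ball4 h=4 -> lands@10:L; in-air after throw: [b1@7:R b3@8:L b2@9:R b4@10:L]
Beat 7 (R): throw ball1 h=6 -> lands@13:R; in-air after throw: [b3@8:L b2@9:R b4@10:L b1@13:R]
Beat 8 (L): throw ball3 h=3 -> lands@11:R; in-air after throw: [b2@9:R b4@10:L b3@11:R b1@13:R]
Beat 9 (R): throw ball2 h=3 -> lands@12:L; in-air after throw: [b4@10:L b3@11:R b2@12:L b1@13:R]
Beat 10 (L): throw ball4 h=4 -> lands@14:L; in-air after throw: [b3@11:R b2@12:L b1@13:R b4@14:L]
Beat 11 (R): throw ball3 h=4 -> lands@15:R; in-air after throw: [b2@12:L b1@13:R b4@14:L b3@15:R]
Ball 3: thrown@2 h=6 -> first land @8; rethrown@8 h=3 -> second land @11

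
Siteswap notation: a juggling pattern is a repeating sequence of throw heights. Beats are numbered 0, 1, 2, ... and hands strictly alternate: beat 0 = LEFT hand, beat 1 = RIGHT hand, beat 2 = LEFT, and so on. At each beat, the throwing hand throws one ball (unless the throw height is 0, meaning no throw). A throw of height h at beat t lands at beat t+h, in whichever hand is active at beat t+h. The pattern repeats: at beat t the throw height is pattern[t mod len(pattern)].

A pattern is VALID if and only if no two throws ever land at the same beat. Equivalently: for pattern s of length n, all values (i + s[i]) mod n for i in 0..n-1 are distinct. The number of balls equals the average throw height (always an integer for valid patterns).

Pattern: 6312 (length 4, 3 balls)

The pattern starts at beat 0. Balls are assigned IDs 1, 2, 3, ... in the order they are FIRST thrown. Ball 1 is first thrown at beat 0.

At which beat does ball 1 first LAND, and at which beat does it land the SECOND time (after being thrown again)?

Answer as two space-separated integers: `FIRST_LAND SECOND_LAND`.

Answer: 6 7

Derivation:
Beat 0 (L): throw ball1 h=6 -> lands@6:L; in-air after throw: [b1@6:L]
Beat 1 (R): throw ball2 h=3 -> lands@4:L; in-air after throw: [b2@4:L b1@6:L]
Beat 2 (L): throw ball3 h=1 -> lands@3:R; in-air after throw: [b3@3:R b2@4:L b1@6:L]
Beat 3 (R): throw ball3 h=2 -> lands@5:R; in-air after throw: [b2@4:L b3@5:R b1@6:L]
Beat 4 (L): throw ball2 h=6 -> lands@10:L; in-air after throw: [b3@5:R b1@6:L b2@10:L]
Beat 5 (R): throw ball3 h=3 -> lands@8:L; in-air after throw: [b1@6:L b3@8:L b2@10:L]
Beat 6 (L): throw ball1 h=1 -> lands@7:R; in-air after throw: [b1@7:R b3@8:L b2@10:L]
Beat 7 (R): throw ball1 h=2 -> lands@9:R; in-air after throw: [b3@8:L b1@9:R b2@10:L]
Ball 1: thrown@0 h=6 -> first land @6; rethrown@6 h=1 -> second land @7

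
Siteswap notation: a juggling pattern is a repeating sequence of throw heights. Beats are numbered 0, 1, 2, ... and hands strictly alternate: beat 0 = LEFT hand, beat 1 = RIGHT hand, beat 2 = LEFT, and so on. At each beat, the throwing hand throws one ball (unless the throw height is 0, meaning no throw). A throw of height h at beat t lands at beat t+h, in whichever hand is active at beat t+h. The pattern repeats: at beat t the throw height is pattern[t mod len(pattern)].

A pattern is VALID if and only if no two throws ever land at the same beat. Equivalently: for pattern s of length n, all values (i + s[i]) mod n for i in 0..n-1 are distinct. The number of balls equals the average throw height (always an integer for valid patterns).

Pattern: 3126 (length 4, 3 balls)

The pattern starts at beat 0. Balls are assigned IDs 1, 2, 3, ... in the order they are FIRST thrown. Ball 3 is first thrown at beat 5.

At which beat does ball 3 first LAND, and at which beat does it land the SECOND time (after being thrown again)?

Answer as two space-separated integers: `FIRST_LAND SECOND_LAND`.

Answer: 6 8

Derivation:
Beat 0 (L): throw ball1 h=3 -> lands@3:R; in-air after throw: [b1@3:R]
Beat 1 (R): throw ball2 h=1 -> lands@2:L; in-air after throw: [b2@2:L b1@3:R]
Beat 2 (L): throw ball2 h=2 -> lands@4:L; in-air after throw: [b1@3:R b2@4:L]
Beat 3 (R): throw ball1 h=6 -> lands@9:R; in-air after throw: [b2@4:L b1@9:R]
Beat 4 (L): throw ball2 h=3 -> lands@7:R; in-air after throw: [b2@7:R b1@9:R]
Beat 5 (R): throw ball3 h=1 -> lands@6:L; in-air after throw: [b3@6:L b2@7:R b1@9:R]
Beat 6 (L): throw ball3 h=2 -> lands@8:L; in-air after throw: [b2@7:R b3@8:L b1@9:R]
Beat 7 (R): throw ball2 h=6 -> lands@13:R; in-air after throw: [b3@8:L b1@9:R b2@13:R]
Beat 8 (L): throw ball3 h=3 -> lands@11:R; in-air after throw: [b1@9:R b3@11:R b2@13:R]
Ball 3: thrown@5 h=1 -> first land @6; rethrown@6 h=2 -> second land @8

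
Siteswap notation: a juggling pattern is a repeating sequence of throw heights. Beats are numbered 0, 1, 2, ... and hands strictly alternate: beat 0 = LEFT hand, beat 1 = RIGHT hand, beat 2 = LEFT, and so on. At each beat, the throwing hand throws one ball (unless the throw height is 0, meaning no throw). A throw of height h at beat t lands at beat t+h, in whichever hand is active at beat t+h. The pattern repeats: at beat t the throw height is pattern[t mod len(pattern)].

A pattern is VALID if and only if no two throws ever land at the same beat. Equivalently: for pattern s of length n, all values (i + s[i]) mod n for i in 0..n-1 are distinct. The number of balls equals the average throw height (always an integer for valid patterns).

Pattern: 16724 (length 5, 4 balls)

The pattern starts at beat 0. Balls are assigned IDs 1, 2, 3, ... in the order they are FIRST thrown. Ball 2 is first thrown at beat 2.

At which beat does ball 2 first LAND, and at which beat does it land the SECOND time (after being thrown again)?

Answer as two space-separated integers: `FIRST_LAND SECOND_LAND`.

Answer: 9 13

Derivation:
Beat 0 (L): throw ball1 h=1 -> lands@1:R; in-air after throw: [b1@1:R]
Beat 1 (R): throw ball1 h=6 -> lands@7:R; in-air after throw: [b1@7:R]
Beat 2 (L): throw ball2 h=7 -> lands@9:R; in-air after throw: [b1@7:R b2@9:R]
Beat 3 (R): throw ball3 h=2 -> lands@5:R; in-air after throw: [b3@5:R b1@7:R b2@9:R]
Beat 4 (L): throw ball4 h=4 -> lands@8:L; in-air after throw: [b3@5:R b1@7:R b4@8:L b2@9:R]
Beat 5 (R): throw ball3 h=1 -> lands@6:L; in-air after throw: [b3@6:L b1@7:R b4@8:L b2@9:R]
Beat 6 (L): throw ball3 h=6 -> lands@12:L; in-air after throw: [b1@7:R b4@8:L b2@9:R b3@12:L]
Beat 7 (R): throw ball1 h=7 -> lands@14:L; in-air after throw: [b4@8:L b2@9:R b3@12:L b1@14:L]
Beat 8 (L): throw ball4 h=2 -> lands@10:L; in-air after throw: [b2@9:R b4@10:L b3@12:L b1@14:L]
Beat 9 (R): throw ball2 h=4 -> lands@13:R; in-air after throw: [b4@10:L b3@12:L b2@13:R b1@14:L]
Beat 10 (L): throw ball4 h=1 -> lands@11:R; in-air after throw: [b4@11:R b3@12:L b2@13:R b1@14:L]
Beat 11 (R): throw ball4 h=6 -> lands@17:R; in-air after throw: [b3@12:L b2@13:R b1@14:L b4@17:R]
Beat 12 (L): throw ball3 h=7 -> lands@19:R; in-air after throw: [b2@13:R b1@14:L b4@17:R b3@19:R]
Beat 13 (R): throw ball2 h=2 -> lands@15:R; in-air after throw: [b1@14:L b2@15:R b4@17:R b3@19:R]
Ball 2: thrown@2 h=7 -> first land @9; rethrown@9 h=4 -> second land @13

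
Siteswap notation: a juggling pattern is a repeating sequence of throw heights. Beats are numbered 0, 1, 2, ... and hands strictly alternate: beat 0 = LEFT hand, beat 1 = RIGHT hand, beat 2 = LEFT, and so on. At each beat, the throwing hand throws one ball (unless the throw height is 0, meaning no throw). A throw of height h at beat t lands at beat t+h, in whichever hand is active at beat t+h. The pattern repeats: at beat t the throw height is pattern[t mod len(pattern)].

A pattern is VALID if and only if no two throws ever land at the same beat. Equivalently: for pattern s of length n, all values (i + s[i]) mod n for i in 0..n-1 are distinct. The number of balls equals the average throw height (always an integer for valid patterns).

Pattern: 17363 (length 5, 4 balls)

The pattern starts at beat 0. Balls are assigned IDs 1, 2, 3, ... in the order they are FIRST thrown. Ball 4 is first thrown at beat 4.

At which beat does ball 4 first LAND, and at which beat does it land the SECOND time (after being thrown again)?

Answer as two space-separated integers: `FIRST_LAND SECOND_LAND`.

Beat 0 (L): throw ball1 h=1 -> lands@1:R; in-air after throw: [b1@1:R]
Beat 1 (R): throw ball1 h=7 -> lands@8:L; in-air after throw: [b1@8:L]
Beat 2 (L): throw ball2 h=3 -> lands@5:R; in-air after throw: [b2@5:R b1@8:L]
Beat 3 (R): throw ball3 h=6 -> lands@9:R; in-air after throw: [b2@5:R b1@8:L b3@9:R]
Beat 4 (L): throw ball4 h=3 -> lands@7:R; in-air after throw: [b2@5:R b4@7:R b1@8:L b3@9:R]
Beat 5 (R): throw ball2 h=1 -> lands@6:L; in-air after throw: [b2@6:L b4@7:R b1@8:L b3@9:R]
Beat 6 (L): throw ball2 h=7 -> lands@13:R; in-air after throw: [b4@7:R b1@8:L b3@9:R b2@13:R]
Beat 7 (R): throw ball4 h=3 -> lands@10:L; in-air after throw: [b1@8:L b3@9:R b4@10:L b2@13:R]
Beat 8 (L): throw ball1 h=6 -> lands@14:L; in-air after throw: [b3@9:R b4@10:L b2@13:R b1@14:L]
Beat 9 (R): throw ball3 h=3 -> lands@12:L; in-air after throw: [b4@10:L b3@12:L b2@13:R b1@14:L]
Beat 10 (L): throw ball4 h=1 -> lands@11:R; in-air after throw: [b4@11:R b3@12:L b2@13:R b1@14:L]
Ball 4: thrown@4 h=3 -> first land @7; rethrown@7 h=3 -> second land @10

Answer: 7 10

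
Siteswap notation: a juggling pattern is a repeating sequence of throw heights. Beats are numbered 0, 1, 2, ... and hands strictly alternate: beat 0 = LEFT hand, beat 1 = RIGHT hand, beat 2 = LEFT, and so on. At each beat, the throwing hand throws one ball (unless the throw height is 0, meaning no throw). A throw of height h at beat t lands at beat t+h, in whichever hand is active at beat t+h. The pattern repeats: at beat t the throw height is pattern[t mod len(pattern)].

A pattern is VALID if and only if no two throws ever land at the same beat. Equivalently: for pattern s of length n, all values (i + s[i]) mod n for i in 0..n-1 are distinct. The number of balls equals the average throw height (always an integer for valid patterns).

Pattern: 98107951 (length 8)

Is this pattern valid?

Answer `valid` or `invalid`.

i=0: (i + s[i]) mod n = (0 + 9) mod 8 = 1
i=1: (i + s[i]) mod n = (1 + 8) mod 8 = 1
i=2: (i + s[i]) mod n = (2 + 1) mod 8 = 3
i=3: (i + s[i]) mod n = (3 + 0) mod 8 = 3
i=4: (i + s[i]) mod n = (4 + 7) mod 8 = 3
i=5: (i + s[i]) mod n = (5 + 9) mod 8 = 6
i=6: (i + s[i]) mod n = (6 + 5) mod 8 = 3
i=7: (i + s[i]) mod n = (7 + 1) mod 8 = 0
Residues: [1, 1, 3, 3, 3, 6, 3, 0], distinct: False

Answer: invalid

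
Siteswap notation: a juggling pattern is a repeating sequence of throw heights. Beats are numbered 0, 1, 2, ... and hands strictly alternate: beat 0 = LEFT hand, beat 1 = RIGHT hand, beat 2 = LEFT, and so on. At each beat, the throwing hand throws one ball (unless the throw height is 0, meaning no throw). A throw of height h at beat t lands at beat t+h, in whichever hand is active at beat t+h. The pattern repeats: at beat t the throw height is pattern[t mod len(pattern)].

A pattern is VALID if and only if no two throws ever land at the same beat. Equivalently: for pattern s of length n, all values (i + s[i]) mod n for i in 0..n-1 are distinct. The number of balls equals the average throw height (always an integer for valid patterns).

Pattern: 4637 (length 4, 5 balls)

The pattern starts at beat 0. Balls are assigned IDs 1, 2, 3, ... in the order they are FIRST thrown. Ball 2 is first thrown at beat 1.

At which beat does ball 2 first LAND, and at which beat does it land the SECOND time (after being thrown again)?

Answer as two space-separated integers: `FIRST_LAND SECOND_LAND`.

Answer: 7 14

Derivation:
Beat 0 (L): throw ball1 h=4 -> lands@4:L; in-air after throw: [b1@4:L]
Beat 1 (R): throw ball2 h=6 -> lands@7:R; in-air after throw: [b1@4:L b2@7:R]
Beat 2 (L): throw ball3 h=3 -> lands@5:R; in-air after throw: [b1@4:L b3@5:R b2@7:R]
Beat 3 (R): throw ball4 h=7 -> lands@10:L; in-air after throw: [b1@4:L b3@5:R b2@7:R b4@10:L]
Beat 4 (L): throw ball1 h=4 -> lands@8:L; in-air after throw: [b3@5:R b2@7:R b1@8:L b4@10:L]
Beat 5 (R): throw ball3 h=6 -> lands@11:R; in-air after throw: [b2@7:R b1@8:L b4@10:L b3@11:R]
Beat 6 (L): throw ball5 h=3 -> lands@9:R; in-air after throw: [b2@7:R b1@8:L b5@9:R b4@10:L b3@11:R]
Beat 7 (R): throw ball2 h=7 -> lands@14:L; in-air after throw: [b1@8:L b5@9:R b4@10:L b3@11:R b2@14:L]
Beat 8 (L): throw ball1 h=4 -> lands@12:L; in-air after throw: [b5@9:R b4@10:L b3@11:R b1@12:L b2@14:L]
Beat 9 (R): throw ball5 h=6 -> lands@15:R; in-air after throw: [b4@10:L b3@11:R b1@12:L b2@14:L b5@15:R]
Beat 10 (L): throw ball4 h=3 -> lands@13:R; in-air after throw: [b3@11:R b1@12:L b4@13:R b2@14:L b5@15:R]
Beat 11 (R): throw ball3 h=7 -> lands@18:L; in-air after throw: [b1@12:L b4@13:R b2@14:L b5@15:R b3@18:L]
Beat 12 (L): throw ball1 h=4 -> lands@16:L; in-air after throw: [b4@13:R b2@14:L b5@15:R b1@16:L b3@18:L]
Beat 13 (R): throw ball4 h=6 -> lands@19:R; in-air after throw: [b2@14:L b5@15:R b1@16:L b3@18:L b4@19:R]
Beat 14 (L): throw ball2 h=3 -> lands@17:R; in-air after throw: [b5@15:R b1@16:L b2@17:R b3@18:L b4@19:R]
Ball 2: thrown@1 h=6 -> first land @7; rethrown@7 h=7 -> second land @14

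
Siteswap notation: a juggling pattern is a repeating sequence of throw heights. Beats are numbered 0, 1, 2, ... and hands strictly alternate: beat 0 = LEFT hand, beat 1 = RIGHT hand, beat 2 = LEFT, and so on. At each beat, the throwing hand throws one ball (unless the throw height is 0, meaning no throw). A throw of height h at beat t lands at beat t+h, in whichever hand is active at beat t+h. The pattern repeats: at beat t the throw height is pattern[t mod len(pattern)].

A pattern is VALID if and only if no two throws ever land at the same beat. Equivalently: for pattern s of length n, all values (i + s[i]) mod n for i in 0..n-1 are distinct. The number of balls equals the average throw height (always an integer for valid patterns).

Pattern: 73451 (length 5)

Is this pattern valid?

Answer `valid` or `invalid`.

i=0: (i + s[i]) mod n = (0 + 7) mod 5 = 2
i=1: (i + s[i]) mod n = (1 + 3) mod 5 = 4
i=2: (i + s[i]) mod n = (2 + 4) mod 5 = 1
i=3: (i + s[i]) mod n = (3 + 5) mod 5 = 3
i=4: (i + s[i]) mod n = (4 + 1) mod 5 = 0
Residues: [2, 4, 1, 3, 0], distinct: True

Answer: valid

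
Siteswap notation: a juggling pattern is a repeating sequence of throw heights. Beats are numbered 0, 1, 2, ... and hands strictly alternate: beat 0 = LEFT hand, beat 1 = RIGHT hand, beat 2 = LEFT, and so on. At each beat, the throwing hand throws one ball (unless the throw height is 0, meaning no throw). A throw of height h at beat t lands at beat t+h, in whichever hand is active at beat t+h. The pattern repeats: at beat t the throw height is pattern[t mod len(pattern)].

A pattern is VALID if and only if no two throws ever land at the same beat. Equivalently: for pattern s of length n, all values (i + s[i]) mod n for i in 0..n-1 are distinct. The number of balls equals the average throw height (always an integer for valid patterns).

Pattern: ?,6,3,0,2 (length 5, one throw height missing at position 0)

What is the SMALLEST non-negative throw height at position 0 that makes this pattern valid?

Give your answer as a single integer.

i=0: s[i]=? (unknown)
i=1: (1 + 6) mod 5 = 2
i=2: (2 + 3) mod 5 = 0
i=3: (3 + 0) mod 5 = 3
i=4: (4 + 2) mod 5 = 1
Known residues: [0, 1, 2, 3]; need a permutation of 0..4, so missing residue r = 4
Need (0 + s) mod 5 = 4; smallest s = (4 - 0) mod 5 = 4

Answer: 4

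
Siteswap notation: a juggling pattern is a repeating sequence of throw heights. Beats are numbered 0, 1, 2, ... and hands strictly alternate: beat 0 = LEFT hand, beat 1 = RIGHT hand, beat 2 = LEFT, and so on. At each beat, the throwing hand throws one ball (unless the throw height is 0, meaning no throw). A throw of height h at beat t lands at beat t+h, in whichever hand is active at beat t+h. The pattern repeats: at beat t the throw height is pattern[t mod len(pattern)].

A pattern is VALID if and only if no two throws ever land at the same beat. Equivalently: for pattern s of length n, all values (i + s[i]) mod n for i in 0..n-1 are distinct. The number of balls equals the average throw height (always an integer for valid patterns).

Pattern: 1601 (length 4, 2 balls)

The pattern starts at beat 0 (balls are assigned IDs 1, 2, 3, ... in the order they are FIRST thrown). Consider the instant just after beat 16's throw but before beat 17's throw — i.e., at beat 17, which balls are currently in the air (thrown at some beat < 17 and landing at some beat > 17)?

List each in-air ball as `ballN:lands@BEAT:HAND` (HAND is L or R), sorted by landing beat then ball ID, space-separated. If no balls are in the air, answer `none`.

Beat 0 (L): throw ball1 h=1 -> lands@1:R; in-air after throw: [b1@1:R]
Beat 1 (R): throw ball1 h=6 -> lands@7:R; in-air after throw: [b1@7:R]
Beat 3 (R): throw ball2 h=1 -> lands@4:L; in-air after throw: [b2@4:L b1@7:R]
Beat 4 (L): throw ball2 h=1 -> lands@5:R; in-air after throw: [b2@5:R b1@7:R]
Beat 5 (R): throw ball2 h=6 -> lands@11:R; in-air after throw: [b1@7:R b2@11:R]
Beat 7 (R): throw ball1 h=1 -> lands@8:L; in-air after throw: [b1@8:L b2@11:R]
Beat 8 (L): throw ball1 h=1 -> lands@9:R; in-air after throw: [b1@9:R b2@11:R]
Beat 9 (R): throw ball1 h=6 -> lands@15:R; in-air after throw: [b2@11:R b1@15:R]
Beat 11 (R): throw ball2 h=1 -> lands@12:L; in-air after throw: [b2@12:L b1@15:R]
Beat 12 (L): throw ball2 h=1 -> lands@13:R; in-air after throw: [b2@13:R b1@15:R]
Beat 13 (R): throw ball2 h=6 -> lands@19:R; in-air after throw: [b1@15:R b2@19:R]
Beat 15 (R): throw ball1 h=1 -> lands@16:L; in-air after throw: [b1@16:L b2@19:R]
Beat 16 (L): throw ball1 h=1 -> lands@17:R; in-air after throw: [b1@17:R b2@19:R]
Beat 17 (R): throw ball1 h=6 -> lands@23:R; in-air after throw: [b2@19:R b1@23:R]

Answer: ball2:lands@19:R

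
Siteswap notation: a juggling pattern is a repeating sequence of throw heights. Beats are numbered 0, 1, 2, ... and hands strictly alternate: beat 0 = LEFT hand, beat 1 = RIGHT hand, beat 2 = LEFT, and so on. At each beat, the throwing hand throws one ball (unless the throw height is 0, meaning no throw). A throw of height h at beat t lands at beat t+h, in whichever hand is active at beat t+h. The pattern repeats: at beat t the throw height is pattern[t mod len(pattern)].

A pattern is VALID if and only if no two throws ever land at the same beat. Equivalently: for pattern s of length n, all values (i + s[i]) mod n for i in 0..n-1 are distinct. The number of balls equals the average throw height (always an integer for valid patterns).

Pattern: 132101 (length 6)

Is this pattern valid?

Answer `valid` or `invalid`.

Answer: invalid

Derivation:
i=0: (i + s[i]) mod n = (0 + 1) mod 6 = 1
i=1: (i + s[i]) mod n = (1 + 3) mod 6 = 4
i=2: (i + s[i]) mod n = (2 + 2) mod 6 = 4
i=3: (i + s[i]) mod n = (3 + 1) mod 6 = 4
i=4: (i + s[i]) mod n = (4 + 0) mod 6 = 4
i=5: (i + s[i]) mod n = (5 + 1) mod 6 = 0
Residues: [1, 4, 4, 4, 4, 0], distinct: False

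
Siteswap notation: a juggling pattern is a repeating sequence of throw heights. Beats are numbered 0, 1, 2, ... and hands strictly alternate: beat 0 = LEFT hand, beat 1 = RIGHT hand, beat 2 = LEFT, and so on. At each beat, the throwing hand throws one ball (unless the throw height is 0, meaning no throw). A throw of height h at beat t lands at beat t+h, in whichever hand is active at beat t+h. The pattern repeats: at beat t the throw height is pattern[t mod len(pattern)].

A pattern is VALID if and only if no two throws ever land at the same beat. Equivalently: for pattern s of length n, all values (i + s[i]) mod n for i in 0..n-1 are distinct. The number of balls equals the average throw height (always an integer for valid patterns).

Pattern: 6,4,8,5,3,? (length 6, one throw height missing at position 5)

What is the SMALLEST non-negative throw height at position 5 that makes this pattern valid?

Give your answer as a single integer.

i=0: (0 + 6) mod 6 = 0
i=1: (1 + 4) mod 6 = 5
i=2: (2 + 8) mod 6 = 4
i=3: (3 + 5) mod 6 = 2
i=4: (4 + 3) mod 6 = 1
i=5: s[i]=? (unknown)
Known residues: [0, 1, 2, 4, 5]; need a permutation of 0..5, so missing residue r = 3
Need (5 + s) mod 6 = 3; smallest s = (3 - 5) mod 6 = 4

Answer: 4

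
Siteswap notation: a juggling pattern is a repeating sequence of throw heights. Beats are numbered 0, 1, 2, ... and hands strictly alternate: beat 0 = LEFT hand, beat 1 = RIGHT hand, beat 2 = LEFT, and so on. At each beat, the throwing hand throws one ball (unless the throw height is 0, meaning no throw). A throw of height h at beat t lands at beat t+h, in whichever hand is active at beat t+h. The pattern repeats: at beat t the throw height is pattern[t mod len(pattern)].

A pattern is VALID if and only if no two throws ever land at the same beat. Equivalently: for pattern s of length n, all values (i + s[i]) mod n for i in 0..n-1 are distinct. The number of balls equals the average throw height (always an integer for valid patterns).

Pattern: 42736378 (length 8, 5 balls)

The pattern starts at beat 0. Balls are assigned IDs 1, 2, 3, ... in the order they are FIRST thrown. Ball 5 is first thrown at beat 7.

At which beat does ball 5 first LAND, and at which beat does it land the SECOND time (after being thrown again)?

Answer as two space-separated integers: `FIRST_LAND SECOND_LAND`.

Beat 0 (L): throw ball1 h=4 -> lands@4:L; in-air after throw: [b1@4:L]
Beat 1 (R): throw ball2 h=2 -> lands@3:R; in-air after throw: [b2@3:R b1@4:L]
Beat 2 (L): throw ball3 h=7 -> lands@9:R; in-air after throw: [b2@3:R b1@4:L b3@9:R]
Beat 3 (R): throw ball2 h=3 -> lands@6:L; in-air after throw: [b1@4:L b2@6:L b3@9:R]
Beat 4 (L): throw ball1 h=6 -> lands@10:L; in-air after throw: [b2@6:L b3@9:R b1@10:L]
Beat 5 (R): throw ball4 h=3 -> lands@8:L; in-air after throw: [b2@6:L b4@8:L b3@9:R b1@10:L]
Beat 6 (L): throw ball2 h=7 -> lands@13:R; in-air after throw: [b4@8:L b3@9:R b1@10:L b2@13:R]
Beat 7 (R): throw ball5 h=8 -> lands@15:R; in-air after throw: [b4@8:L b3@9:R b1@10:L b2@13:R b5@15:R]
Beat 8 (L): throw ball4 h=4 -> lands@12:L; in-air after throw: [b3@9:R b1@10:L b4@12:L b2@13:R b5@15:R]
Beat 9 (R): throw ball3 h=2 -> lands@11:R; in-air after throw: [b1@10:L b3@11:R b4@12:L b2@13:R b5@15:R]
Beat 10 (L): throw ball1 h=7 -> lands@17:R; in-air after throw: [b3@11:R b4@12:L b2@13:R b5@15:R b1@17:R]
Beat 11 (R): throw ball3 h=3 -> lands@14:L; in-air after throw: [b4@12:L b2@13:R b3@14:L b5@15:R b1@17:R]
Beat 12 (L): throw ball4 h=6 -> lands@18:L; in-air after throw: [b2@13:R b3@14:L b5@15:R b1@17:R b4@18:L]
Beat 13 (R): throw ball2 h=3 -> lands@16:L; in-air after throw: [b3@14:L b5@15:R b2@16:L b1@17:R b4@18:L]
Beat 14 (L): throw ball3 h=7 -> lands@21:R; in-air after throw: [b5@15:R b2@16:L b1@17:R b4@18:L b3@21:R]
Beat 15 (R): throw ball5 h=8 -> lands@23:R; in-air after throw: [b2@16:L b1@17:R b4@18:L b3@21:R b5@23:R]
Beat 16 (L): throw ball2 h=4 -> lands@20:L; in-air after throw: [b1@17:R b4@18:L b2@20:L b3@21:R b5@23:R]
Beat 17 (R): throw ball1 h=2 -> lands@19:R; in-air after throw: [b4@18:L b1@19:R b2@20:L b3@21:R b5@23:R]
Beat 18 (L): throw ball4 h=7 -> lands@25:R; in-air after throw: [b1@19:R b2@20:L b3@21:R b5@23:R b4@25:R]
Beat 19 (R): throw ball1 h=3 -> lands@22:L; in-air after throw: [b2@20:L b3@21:R b1@22:L b5@23:R b4@25:R]
Ball 5: thrown@7 h=8 -> first land @15; rethrown@15 h=8 -> second land @23

Answer: 15 23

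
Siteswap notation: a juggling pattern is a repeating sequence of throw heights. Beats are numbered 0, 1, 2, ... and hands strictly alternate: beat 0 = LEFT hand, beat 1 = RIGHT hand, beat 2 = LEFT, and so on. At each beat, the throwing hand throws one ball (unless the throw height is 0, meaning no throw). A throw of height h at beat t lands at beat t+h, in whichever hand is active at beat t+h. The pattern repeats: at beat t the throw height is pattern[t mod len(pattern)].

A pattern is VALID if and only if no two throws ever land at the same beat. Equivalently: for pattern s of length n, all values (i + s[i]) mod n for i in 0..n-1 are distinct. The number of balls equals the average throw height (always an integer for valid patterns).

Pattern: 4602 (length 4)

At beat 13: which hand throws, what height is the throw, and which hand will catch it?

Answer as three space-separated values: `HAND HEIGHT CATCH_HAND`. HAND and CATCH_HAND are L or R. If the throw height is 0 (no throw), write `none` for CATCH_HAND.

Beat 13: 13 mod 2 = 1, so hand = R
Throw height = pattern[13 mod 4] = pattern[1] = 6
Lands at beat 13+6=19, 19 mod 2 = 1, so catch hand = R

Answer: R 6 R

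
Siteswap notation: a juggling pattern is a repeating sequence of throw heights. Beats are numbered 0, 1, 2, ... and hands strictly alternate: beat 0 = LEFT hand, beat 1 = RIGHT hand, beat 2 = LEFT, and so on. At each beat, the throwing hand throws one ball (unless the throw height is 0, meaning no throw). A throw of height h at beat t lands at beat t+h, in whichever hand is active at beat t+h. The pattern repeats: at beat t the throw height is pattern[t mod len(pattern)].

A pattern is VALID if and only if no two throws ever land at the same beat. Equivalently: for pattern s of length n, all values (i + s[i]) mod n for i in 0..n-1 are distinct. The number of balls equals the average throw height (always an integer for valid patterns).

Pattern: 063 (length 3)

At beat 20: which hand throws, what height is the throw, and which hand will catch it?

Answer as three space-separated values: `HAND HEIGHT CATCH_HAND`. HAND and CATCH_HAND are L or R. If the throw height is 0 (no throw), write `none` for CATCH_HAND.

Answer: L 3 R

Derivation:
Beat 20: 20 mod 2 = 0, so hand = L
Throw height = pattern[20 mod 3] = pattern[2] = 3
Lands at beat 20+3=23, 23 mod 2 = 1, so catch hand = R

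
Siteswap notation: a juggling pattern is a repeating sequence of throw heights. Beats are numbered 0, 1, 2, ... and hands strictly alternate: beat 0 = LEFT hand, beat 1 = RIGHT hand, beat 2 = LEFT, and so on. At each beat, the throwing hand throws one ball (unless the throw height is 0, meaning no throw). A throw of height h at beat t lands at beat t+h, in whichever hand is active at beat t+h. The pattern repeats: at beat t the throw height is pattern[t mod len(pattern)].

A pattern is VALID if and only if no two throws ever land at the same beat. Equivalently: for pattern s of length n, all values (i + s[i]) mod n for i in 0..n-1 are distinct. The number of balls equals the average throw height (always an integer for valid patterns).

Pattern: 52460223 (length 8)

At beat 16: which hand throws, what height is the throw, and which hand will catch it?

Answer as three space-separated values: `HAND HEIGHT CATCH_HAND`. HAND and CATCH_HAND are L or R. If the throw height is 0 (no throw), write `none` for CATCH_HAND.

Beat 16: 16 mod 2 = 0, so hand = L
Throw height = pattern[16 mod 8] = pattern[0] = 5
Lands at beat 16+5=21, 21 mod 2 = 1, so catch hand = R

Answer: L 5 R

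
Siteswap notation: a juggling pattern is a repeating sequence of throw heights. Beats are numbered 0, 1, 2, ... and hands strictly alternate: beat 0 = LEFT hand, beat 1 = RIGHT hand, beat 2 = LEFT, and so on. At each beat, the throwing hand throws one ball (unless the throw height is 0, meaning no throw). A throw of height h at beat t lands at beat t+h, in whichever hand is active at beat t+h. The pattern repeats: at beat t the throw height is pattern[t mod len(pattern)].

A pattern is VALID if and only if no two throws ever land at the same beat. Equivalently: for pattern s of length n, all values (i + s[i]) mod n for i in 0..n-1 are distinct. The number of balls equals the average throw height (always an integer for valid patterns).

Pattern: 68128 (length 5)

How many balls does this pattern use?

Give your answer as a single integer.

Answer: 5

Derivation:
Pattern = [6, 8, 1, 2, 8], length n = 5
  position 0: throw height = 6, running sum = 6
  position 1: throw height = 8, running sum = 14
  position 2: throw height = 1, running sum = 15
  position 3: throw height = 2, running sum = 17
  position 4: throw height = 8, running sum = 25
Total sum = 25; balls = sum / n = 25 / 5 = 5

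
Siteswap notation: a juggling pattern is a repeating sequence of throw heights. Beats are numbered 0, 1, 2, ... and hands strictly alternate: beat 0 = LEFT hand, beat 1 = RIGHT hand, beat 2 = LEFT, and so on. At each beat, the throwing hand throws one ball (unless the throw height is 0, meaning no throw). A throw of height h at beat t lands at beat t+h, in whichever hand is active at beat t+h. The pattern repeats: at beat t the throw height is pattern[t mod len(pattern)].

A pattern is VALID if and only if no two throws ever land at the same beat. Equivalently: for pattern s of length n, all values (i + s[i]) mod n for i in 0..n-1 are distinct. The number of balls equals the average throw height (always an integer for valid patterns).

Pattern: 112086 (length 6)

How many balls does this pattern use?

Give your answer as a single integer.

Answer: 3

Derivation:
Pattern = [1, 1, 2, 0, 8, 6], length n = 6
  position 0: throw height = 1, running sum = 1
  position 1: throw height = 1, running sum = 2
  position 2: throw height = 2, running sum = 4
  position 3: throw height = 0, running sum = 4
  position 4: throw height = 8, running sum = 12
  position 5: throw height = 6, running sum = 18
Total sum = 18; balls = sum / n = 18 / 6 = 3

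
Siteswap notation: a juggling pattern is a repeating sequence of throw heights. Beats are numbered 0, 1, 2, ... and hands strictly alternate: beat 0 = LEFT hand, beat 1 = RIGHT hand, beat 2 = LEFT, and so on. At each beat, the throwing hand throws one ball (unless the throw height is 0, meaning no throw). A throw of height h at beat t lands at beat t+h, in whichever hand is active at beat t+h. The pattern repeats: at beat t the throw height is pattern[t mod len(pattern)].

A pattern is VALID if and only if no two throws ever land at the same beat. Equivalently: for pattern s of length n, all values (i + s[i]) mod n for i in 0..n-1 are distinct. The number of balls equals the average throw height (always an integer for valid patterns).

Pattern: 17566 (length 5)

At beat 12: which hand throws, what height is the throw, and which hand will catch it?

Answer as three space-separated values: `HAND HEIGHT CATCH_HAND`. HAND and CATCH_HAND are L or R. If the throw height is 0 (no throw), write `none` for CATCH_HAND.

Beat 12: 12 mod 2 = 0, so hand = L
Throw height = pattern[12 mod 5] = pattern[2] = 5
Lands at beat 12+5=17, 17 mod 2 = 1, so catch hand = R

Answer: L 5 R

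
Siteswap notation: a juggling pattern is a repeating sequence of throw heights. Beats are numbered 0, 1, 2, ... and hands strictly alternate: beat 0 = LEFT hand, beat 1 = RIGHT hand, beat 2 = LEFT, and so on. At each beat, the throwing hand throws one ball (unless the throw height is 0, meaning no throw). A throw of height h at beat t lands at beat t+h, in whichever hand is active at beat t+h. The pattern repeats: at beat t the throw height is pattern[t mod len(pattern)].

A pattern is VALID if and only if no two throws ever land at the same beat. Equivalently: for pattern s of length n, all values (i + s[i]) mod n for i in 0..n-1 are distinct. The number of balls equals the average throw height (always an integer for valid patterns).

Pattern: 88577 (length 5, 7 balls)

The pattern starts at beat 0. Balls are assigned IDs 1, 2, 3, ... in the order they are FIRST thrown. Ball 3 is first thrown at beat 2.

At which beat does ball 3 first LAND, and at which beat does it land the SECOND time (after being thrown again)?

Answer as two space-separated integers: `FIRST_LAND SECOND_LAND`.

Beat 0 (L): throw ball1 h=8 -> lands@8:L; in-air after throw: [b1@8:L]
Beat 1 (R): throw ball2 h=8 -> lands@9:R; in-air after throw: [b1@8:L b2@9:R]
Beat 2 (L): throw ball3 h=5 -> lands@7:R; in-air after throw: [b3@7:R b1@8:L b2@9:R]
Beat 3 (R): throw ball4 h=7 -> lands@10:L; in-air after throw: [b3@7:R b1@8:L b2@9:R b4@10:L]
Beat 4 (L): throw ball5 h=7 -> lands@11:R; in-air after throw: [b3@7:R b1@8:L b2@9:R b4@10:L b5@11:R]
Beat 5 (R): throw ball6 h=8 -> lands@13:R; in-air after throw: [b3@7:R b1@8:L b2@9:R b4@10:L b5@11:R b6@13:R]
Beat 6 (L): throw ball7 h=8 -> lands@14:L; in-air after throw: [b3@7:R b1@8:L b2@9:R b4@10:L b5@11:R b6@13:R b7@14:L]
Beat 7 (R): throw ball3 h=5 -> lands@12:L; in-air after throw: [b1@8:L b2@9:R b4@10:L b5@11:R b3@12:L b6@13:R b7@14:L]
Beat 8 (L): throw ball1 h=7 -> lands@15:R; in-air after throw: [b2@9:R b4@10:L b5@11:R b3@12:L b6@13:R b7@14:L b1@15:R]
Beat 9 (R): throw ball2 h=7 -> lands@16:L; in-air after throw: [b4@10:L b5@11:R b3@12:L b6@13:R b7@14:L b1@15:R b2@16:L]
Beat 10 (L): throw ball4 h=8 -> lands@18:L; in-air after throw: [b5@11:R b3@12:L b6@13:R b7@14:L b1@15:R b2@16:L b4@18:L]
Beat 11 (R): throw ball5 h=8 -> lands@19:R; in-air after throw: [b3@12:L b6@13:R b7@14:L b1@15:R b2@16:L b4@18:L b5@19:R]
Beat 12 (L): throw ball3 h=5 -> lands@17:R; in-air after throw: [b6@13:R b7@14:L b1@15:R b2@16:L b3@17:R b4@18:L b5@19:R]
Ball 3: thrown@2 h=5 -> first land @7; rethrown@7 h=5 -> second land @12

Answer: 7 12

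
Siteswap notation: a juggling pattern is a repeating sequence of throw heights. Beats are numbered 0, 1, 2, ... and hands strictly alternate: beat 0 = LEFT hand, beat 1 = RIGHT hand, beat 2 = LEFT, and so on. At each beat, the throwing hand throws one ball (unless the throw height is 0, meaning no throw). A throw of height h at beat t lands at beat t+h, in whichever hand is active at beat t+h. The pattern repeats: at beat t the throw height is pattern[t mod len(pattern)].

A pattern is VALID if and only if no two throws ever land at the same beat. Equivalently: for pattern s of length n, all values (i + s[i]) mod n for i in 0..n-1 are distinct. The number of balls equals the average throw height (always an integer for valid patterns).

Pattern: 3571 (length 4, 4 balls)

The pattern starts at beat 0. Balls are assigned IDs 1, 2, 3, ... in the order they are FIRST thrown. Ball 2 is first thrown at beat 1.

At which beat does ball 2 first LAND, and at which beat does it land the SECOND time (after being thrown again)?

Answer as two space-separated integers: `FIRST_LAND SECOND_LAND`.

Beat 0 (L): throw ball1 h=3 -> lands@3:R; in-air after throw: [b1@3:R]
Beat 1 (R): throw ball2 h=5 -> lands@6:L; in-air after throw: [b1@3:R b2@6:L]
Beat 2 (L): throw ball3 h=7 -> lands@9:R; in-air after throw: [b1@3:R b2@6:L b3@9:R]
Beat 3 (R): throw ball1 h=1 -> lands@4:L; in-air after throw: [b1@4:L b2@6:L b3@9:R]
Beat 4 (L): throw ball1 h=3 -> lands@7:R; in-air after throw: [b2@6:L b1@7:R b3@9:R]
Beat 5 (R): throw ball4 h=5 -> lands@10:L; in-air after throw: [b2@6:L b1@7:R b3@9:R b4@10:L]
Beat 6 (L): throw ball2 h=7 -> lands@13:R; in-air after throw: [b1@7:R b3@9:R b4@10:L b2@13:R]
Beat 7 (R): throw ball1 h=1 -> lands@8:L; in-air after throw: [b1@8:L b3@9:R b4@10:L b2@13:R]
Beat 8 (L): throw ball1 h=3 -> lands@11:R; in-air after throw: [b3@9:R b4@10:L b1@11:R b2@13:R]
Beat 9 (R): throw ball3 h=5 -> lands@14:L; in-air after throw: [b4@10:L b1@11:R b2@13:R b3@14:L]
Beat 10 (L): throw ball4 h=7 -> lands@17:R; in-air after throw: [b1@11:R b2@13:R b3@14:L b4@17:R]
Beat 11 (R): throw ball1 h=1 -> lands@12:L; in-air after throw: [b1@12:L b2@13:R b3@14:L b4@17:R]
Beat 12 (L): throw ball1 h=3 -> lands@15:R; in-air after throw: [b2@13:R b3@14:L b1@15:R b4@17:R]
Beat 13 (R): throw ball2 h=5 -> lands@18:L; in-air after throw: [b3@14:L b1@15:R b4@17:R b2@18:L]
Ball 2: thrown@1 h=5 -> first land @6; rethrown@6 h=7 -> second land @13

Answer: 6 13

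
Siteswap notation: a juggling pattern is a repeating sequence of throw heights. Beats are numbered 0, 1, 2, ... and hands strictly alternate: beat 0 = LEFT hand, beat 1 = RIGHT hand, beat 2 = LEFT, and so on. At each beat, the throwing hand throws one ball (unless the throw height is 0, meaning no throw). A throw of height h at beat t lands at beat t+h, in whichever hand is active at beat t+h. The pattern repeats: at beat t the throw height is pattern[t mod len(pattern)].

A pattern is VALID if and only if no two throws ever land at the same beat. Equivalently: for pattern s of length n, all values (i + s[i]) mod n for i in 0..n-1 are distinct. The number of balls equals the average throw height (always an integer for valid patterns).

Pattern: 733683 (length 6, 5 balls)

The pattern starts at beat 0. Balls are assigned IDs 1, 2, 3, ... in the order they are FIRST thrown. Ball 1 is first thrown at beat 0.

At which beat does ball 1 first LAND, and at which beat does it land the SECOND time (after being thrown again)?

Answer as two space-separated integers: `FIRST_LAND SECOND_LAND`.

Answer: 7 10

Derivation:
Beat 0 (L): throw ball1 h=7 -> lands@7:R; in-air after throw: [b1@7:R]
Beat 1 (R): throw ball2 h=3 -> lands@4:L; in-air after throw: [b2@4:L b1@7:R]
Beat 2 (L): throw ball3 h=3 -> lands@5:R; in-air after throw: [b2@4:L b3@5:R b1@7:R]
Beat 3 (R): throw ball4 h=6 -> lands@9:R; in-air after throw: [b2@4:L b3@5:R b1@7:R b4@9:R]
Beat 4 (L): throw ball2 h=8 -> lands@12:L; in-air after throw: [b3@5:R b1@7:R b4@9:R b2@12:L]
Beat 5 (R): throw ball3 h=3 -> lands@8:L; in-air after throw: [b1@7:R b3@8:L b4@9:R b2@12:L]
Beat 6 (L): throw ball5 h=7 -> lands@13:R; in-air after throw: [b1@7:R b3@8:L b4@9:R b2@12:L b5@13:R]
Beat 7 (R): throw ball1 h=3 -> lands@10:L; in-air after throw: [b3@8:L b4@9:R b1@10:L b2@12:L b5@13:R]
Beat 8 (L): throw ball3 h=3 -> lands@11:R; in-air after throw: [b4@9:R b1@10:L b3@11:R b2@12:L b5@13:R]
Beat 9 (R): throw ball4 h=6 -> lands@15:R; in-air after throw: [b1@10:L b3@11:R b2@12:L b5@13:R b4@15:R]
Beat 10 (L): throw ball1 h=8 -> lands@18:L; in-air after throw: [b3@11:R b2@12:L b5@13:R b4@15:R b1@18:L]
Ball 1: thrown@0 h=7 -> first land @7; rethrown@7 h=3 -> second land @10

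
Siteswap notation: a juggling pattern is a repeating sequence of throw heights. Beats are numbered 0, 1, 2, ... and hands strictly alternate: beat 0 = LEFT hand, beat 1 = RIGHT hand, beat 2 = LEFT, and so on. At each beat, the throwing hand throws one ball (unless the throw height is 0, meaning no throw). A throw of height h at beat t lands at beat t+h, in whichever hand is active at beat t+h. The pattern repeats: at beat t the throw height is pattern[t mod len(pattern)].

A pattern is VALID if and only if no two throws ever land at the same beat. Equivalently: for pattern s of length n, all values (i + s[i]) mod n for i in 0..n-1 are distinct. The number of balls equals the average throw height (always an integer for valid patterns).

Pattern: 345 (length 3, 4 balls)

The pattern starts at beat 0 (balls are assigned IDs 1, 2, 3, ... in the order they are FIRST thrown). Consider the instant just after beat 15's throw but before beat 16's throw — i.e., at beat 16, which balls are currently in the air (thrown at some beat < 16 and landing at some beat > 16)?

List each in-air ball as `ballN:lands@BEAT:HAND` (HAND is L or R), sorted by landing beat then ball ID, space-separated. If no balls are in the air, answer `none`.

Beat 0 (L): throw ball1 h=3 -> lands@3:R; in-air after throw: [b1@3:R]
Beat 1 (R): throw ball2 h=4 -> lands@5:R; in-air after throw: [b1@3:R b2@5:R]
Beat 2 (L): throw ball3 h=5 -> lands@7:R; in-air after throw: [b1@3:R b2@5:R b3@7:R]
Beat 3 (R): throw ball1 h=3 -> lands@6:L; in-air after throw: [b2@5:R b1@6:L b3@7:R]
Beat 4 (L): throw ball4 h=4 -> lands@8:L; in-air after throw: [b2@5:R b1@6:L b3@7:R b4@8:L]
Beat 5 (R): throw ball2 h=5 -> lands@10:L; in-air after throw: [b1@6:L b3@7:R b4@8:L b2@10:L]
Beat 6 (L): throw ball1 h=3 -> lands@9:R; in-air after throw: [b3@7:R b4@8:L b1@9:R b2@10:L]
Beat 7 (R): throw ball3 h=4 -> lands@11:R; in-air after throw: [b4@8:L b1@9:R b2@10:L b3@11:R]
Beat 8 (L): throw ball4 h=5 -> lands@13:R; in-air after throw: [b1@9:R b2@10:L b3@11:R b4@13:R]
Beat 9 (R): throw ball1 h=3 -> lands@12:L; in-air after throw: [b2@10:L b3@11:R b1@12:L b4@13:R]
Beat 10 (L): throw ball2 h=4 -> lands@14:L; in-air after throw: [b3@11:R b1@12:L b4@13:R b2@14:L]
Beat 11 (R): throw ball3 h=5 -> lands@16:L; in-air after throw: [b1@12:L b4@13:R b2@14:L b3@16:L]
Beat 12 (L): throw ball1 h=3 -> lands@15:R; in-air after throw: [b4@13:R b2@14:L b1@15:R b3@16:L]
Beat 13 (R): throw ball4 h=4 -> lands@17:R; in-air after throw: [b2@14:L b1@15:R b3@16:L b4@17:R]
Beat 14 (L): throw ball2 h=5 -> lands@19:R; in-air after throw: [b1@15:R b3@16:L b4@17:R b2@19:R]
Beat 15 (R): throw ball1 h=3 -> lands@18:L; in-air after throw: [b3@16:L b4@17:R b1@18:L b2@19:R]
Beat 16 (L): throw ball3 h=4 -> lands@20:L; in-air after throw: [b4@17:R b1@18:L b2@19:R b3@20:L]

Answer: ball4:lands@17:R ball1:lands@18:L ball2:lands@19:R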